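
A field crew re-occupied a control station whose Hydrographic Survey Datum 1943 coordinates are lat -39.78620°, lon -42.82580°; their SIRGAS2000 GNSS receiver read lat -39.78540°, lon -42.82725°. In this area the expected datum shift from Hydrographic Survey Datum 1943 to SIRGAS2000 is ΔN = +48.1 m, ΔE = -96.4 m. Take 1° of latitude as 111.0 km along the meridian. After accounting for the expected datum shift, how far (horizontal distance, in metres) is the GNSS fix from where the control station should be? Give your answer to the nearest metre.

Observed coordinate differences: Δφ = +0.00080°, Δλ = -0.00145°.
Converting to metres (1° lat = 111000 m, cos φ = 0.768438): observed ΔN = 88.8 m, observed ΔE = -123.7 m.
Subtracting the expected shift leaves a residual of 88.8 − (48.1) = 40.7 m north and -123.7 − (-96.4) = -27.3 m east.
Residual distance = √(40.7² + (-27.3)²) = 49.0 m.

49 m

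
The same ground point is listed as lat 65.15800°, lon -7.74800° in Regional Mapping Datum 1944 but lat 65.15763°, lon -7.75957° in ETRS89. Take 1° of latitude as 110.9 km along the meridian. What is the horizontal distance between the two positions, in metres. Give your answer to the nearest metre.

541 m

Δφ = 65.15763° − 65.15800° = -0.00037°; Δλ = -7.75957° − -7.74800° = -0.01157°.
ΔN = Δφ × 110900 = -41.0 m; ΔE = Δλ × 110900 × cos(65.15800°) = -0.01157 × 110900 × 0.420117 = -539.1 m.
Distance = √(ΔE² + ΔN²) = √((-539.1)² + (-41.0)²) = 540.6 m.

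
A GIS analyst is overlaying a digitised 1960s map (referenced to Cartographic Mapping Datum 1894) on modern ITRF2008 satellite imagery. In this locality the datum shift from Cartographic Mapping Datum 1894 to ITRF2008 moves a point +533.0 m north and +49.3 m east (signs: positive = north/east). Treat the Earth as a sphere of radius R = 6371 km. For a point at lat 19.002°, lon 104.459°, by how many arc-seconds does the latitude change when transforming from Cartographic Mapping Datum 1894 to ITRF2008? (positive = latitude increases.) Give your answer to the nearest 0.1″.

Δφ = 17.3″

On a sphere of radius R, 1 rad of latitude = R, so Δφ = ΔN / R = 533.0 / 6371000 = 8.3660e-05 rad = 17.256″.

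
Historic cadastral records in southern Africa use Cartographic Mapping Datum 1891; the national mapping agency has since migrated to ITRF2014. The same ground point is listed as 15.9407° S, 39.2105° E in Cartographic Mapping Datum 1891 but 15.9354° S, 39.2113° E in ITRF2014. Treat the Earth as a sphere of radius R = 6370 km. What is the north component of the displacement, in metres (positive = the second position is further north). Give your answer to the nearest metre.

Δφ = -15.9354° − -15.9407° = +0.0053°; Δλ = 39.2113° − 39.2105° = +0.0008°.
1° along a meridian = πR/180 = 111177 m.
ΔN = Δφ × 111177 = 589.2 m; ΔE = Δλ × 111177 × cos(-15.9407°) = +0.0008 × 111177 × 0.961546 = 85.5 m.

ΔN = 589 m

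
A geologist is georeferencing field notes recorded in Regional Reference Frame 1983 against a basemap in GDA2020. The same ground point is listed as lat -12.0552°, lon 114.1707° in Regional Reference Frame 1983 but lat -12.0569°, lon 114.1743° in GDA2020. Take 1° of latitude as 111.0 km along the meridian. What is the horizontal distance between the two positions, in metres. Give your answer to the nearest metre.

Δφ = -12.0569° − -12.0552° = -0.0017°; Δλ = 114.1743° − 114.1707° = +0.0036°.
ΔN = Δφ × 111000 = -188.7 m; ΔE = Δλ × 111000 × cos(-12.0552°) = +0.0036 × 111000 × 0.977947 = 390.8 m.
Distance = √(ΔE² + ΔN²) = √(390.8² + (-188.7)²) = 434.0 m.

434 m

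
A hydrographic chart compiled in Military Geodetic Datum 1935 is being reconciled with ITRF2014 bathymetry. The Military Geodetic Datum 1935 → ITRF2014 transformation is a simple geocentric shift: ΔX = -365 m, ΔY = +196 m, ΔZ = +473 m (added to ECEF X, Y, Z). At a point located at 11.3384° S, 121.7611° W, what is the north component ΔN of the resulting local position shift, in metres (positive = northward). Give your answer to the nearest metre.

The local north axis is (−sin φ cos λ, −sin φ sin λ, cos φ), giving ΔN = 37.773 − 32.764 + 463.769 = 468.78 m.

ΔN = 469 m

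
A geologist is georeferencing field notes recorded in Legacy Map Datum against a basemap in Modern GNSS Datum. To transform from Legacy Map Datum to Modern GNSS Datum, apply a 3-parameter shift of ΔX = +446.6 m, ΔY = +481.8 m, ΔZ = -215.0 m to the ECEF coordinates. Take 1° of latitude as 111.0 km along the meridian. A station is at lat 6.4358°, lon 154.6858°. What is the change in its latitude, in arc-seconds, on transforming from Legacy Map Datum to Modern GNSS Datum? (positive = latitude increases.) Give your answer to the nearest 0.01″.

sin φ = 0.112090, cos φ = 0.993698, sin λ = 0.427582, cos λ = -0.903977.
North component: ΔN = −sin φ cos λ·ΔX − sin φ sin λ·ΔY + cos φ·ΔZ = −(0.112090)(-0.903977)(446.6) − (0.112090)(0.427582)(481.8) + (0.993698)(-215.0) = -191.48 m.
1° of latitude spans 111000 m, so Δφ = -191.48 / 111000 × 3600 = -6.210″.

Δφ = -6.21″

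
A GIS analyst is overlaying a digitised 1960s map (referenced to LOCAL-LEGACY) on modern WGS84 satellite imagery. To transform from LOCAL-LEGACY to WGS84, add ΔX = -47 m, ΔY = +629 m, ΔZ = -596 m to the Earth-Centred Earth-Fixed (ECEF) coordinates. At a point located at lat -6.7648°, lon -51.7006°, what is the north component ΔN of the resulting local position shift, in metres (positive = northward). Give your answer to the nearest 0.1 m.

ΔN = -653.4 m

At φ = -6.7648°, λ = -51.7006°: sin φ = -0.117794, cos φ = 0.993038, sin λ = -0.784783, cos λ = 0.619771.
ΔN = −sin φ cos λ·ΔX − sin φ sin λ·ΔY + cos φ·ΔZ = −(-0.117794)(0.619771)(-47) − (-0.117794)(-0.784783)(629) + (0.993038)(-596) = -653.43 m.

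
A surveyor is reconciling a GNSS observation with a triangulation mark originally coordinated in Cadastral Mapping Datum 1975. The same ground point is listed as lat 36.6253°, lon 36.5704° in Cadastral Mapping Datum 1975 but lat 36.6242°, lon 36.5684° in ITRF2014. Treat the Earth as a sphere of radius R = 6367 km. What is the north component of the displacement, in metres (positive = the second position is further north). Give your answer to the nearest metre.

Δφ = 36.6242° − 36.6253° = -0.0011°; Δλ = 36.5684° − 36.5704° = -0.0020°.
1° along a meridian = πR/180 = 111125 m.
ΔN = Δφ × 111125 = -122.2 m; ΔE = Δλ × 111125 × cos(36.6253°) = -0.0020 × 111125 × 0.802554 = -178.4 m.

ΔN = -122 m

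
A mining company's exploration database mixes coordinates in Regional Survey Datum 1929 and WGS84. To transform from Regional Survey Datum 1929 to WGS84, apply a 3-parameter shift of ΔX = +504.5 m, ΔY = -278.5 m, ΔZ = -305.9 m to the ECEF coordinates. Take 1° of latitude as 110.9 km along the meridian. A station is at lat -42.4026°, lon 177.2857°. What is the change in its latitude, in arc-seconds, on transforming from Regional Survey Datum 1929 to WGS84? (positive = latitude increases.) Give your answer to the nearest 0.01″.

sin φ = -0.674336, cos φ = 0.738425, sin λ = 0.047356, cos λ = -0.998878.
North component: ΔN = −sin φ cos λ·ΔX − sin φ sin λ·ΔY + cos φ·ΔZ = −(-0.674336)(-0.998878)(504.5) − (-0.674336)(0.047356)(-278.5) + (0.738425)(-305.9) = -574.60 m.
1° of latitude spans 110900 m, so Δφ = -574.60 / 110900 × 3600 = -18.652″.

Δφ = -18.65″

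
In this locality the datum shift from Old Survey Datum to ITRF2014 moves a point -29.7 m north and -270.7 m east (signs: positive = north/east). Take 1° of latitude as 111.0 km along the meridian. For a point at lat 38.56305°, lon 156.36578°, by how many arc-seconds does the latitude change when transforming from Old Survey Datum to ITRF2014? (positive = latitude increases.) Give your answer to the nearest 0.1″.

Δφ = -1.0″

1° of latitude = 111.0 km, so Δφ = -29.7 / 111000 = -0.0002676° = -0.963″.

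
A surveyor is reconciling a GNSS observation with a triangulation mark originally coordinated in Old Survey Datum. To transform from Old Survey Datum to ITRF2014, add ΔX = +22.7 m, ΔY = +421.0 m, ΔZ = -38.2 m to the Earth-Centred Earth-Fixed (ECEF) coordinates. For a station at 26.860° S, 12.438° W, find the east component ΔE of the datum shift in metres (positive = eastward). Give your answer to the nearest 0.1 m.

ΔE = 416.0 m

The local east axis at (φ, λ) is (−sin λ, cos λ, 0), so ΔE = −sin(-12.438°)·22.7 + cos(-12.438°)·421.0 = 416.01 m.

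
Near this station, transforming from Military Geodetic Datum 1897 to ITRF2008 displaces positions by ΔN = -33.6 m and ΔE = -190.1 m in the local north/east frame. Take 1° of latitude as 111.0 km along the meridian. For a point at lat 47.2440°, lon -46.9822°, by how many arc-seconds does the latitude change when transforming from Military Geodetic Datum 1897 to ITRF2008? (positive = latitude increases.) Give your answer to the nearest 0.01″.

1° of latitude = 111.0 km, so Δφ = -33.6 / 111000 = -0.0003027° = -1.090″.

Δφ = -1.09″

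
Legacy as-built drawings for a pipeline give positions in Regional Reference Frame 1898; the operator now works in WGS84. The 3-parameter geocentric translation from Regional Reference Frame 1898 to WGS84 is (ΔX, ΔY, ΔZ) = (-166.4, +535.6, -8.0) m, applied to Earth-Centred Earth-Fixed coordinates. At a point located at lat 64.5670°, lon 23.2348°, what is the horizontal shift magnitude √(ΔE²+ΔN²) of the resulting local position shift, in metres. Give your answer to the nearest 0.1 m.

560.6 m

At φ = 64.5670°, λ = 23.2348°: sin φ = 0.903088, cos φ = 0.429455, sin λ = 0.394500, cos λ = 0.918896.
ΔE = −sin λ·ΔX + cos λ·ΔY = −(0.394500)·(-166.4) + (0.918896)·(535.6) = 557.81 m.
ΔN = −sin φ cos λ·ΔX − sin φ sin λ·ΔY + cos φ·ΔZ = −(0.903088)(0.918896)(-166.4) − (0.903088)(0.394500)(535.6) + (0.429455)(-8.0) = -56.17 m.
Horizontal magnitude = √(ΔE² + ΔN²) = √(557.81² + (-56.17)²) = 560.63 m.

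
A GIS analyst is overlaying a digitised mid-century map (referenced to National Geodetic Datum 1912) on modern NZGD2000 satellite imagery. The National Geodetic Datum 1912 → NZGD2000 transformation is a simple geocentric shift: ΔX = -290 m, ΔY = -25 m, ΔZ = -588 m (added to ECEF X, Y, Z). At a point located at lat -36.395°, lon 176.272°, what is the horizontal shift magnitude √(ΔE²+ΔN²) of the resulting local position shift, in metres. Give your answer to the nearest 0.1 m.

305.7 m

At φ = -36.395°, λ = 176.272°: sin φ = -0.593349, cos φ = 0.804946, sin λ = 0.065020, cos λ = -0.997884.
ΔE = −sin λ·ΔX + cos λ·ΔY = −(0.065020)·(-290) + (-0.997884)·(-25) = 43.80 m.
ΔN = −sin φ cos λ·ΔX − sin φ sin λ·ΔY + cos φ·ΔZ = −(-0.593349)(-0.997884)(-290) − (-0.593349)(0.065020)(-25) + (0.804946)(-588) = -302.57 m.
Horizontal magnitude = √(ΔE² + ΔN²) = √(43.80² + (-302.57)²) = 305.72 m.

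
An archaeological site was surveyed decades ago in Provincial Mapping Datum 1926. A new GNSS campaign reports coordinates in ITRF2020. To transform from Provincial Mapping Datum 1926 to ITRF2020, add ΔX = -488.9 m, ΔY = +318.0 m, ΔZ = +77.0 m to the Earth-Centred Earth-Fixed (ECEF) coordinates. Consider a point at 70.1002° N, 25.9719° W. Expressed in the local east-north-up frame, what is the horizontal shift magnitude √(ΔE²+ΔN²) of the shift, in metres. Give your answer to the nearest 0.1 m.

The local east axis at (φ, λ) is (−sin λ, cos λ, 0), so ΔE = −sin(-25.9719°)·(-488.9) + cos(-25.9719°)·318.0 = 71.78 m.
The local north axis is (−sin φ cos λ, −sin φ sin λ, cos φ), giving ΔN = 413.281 + 130.946 + 26.209 = 570.44 m.
Horizontal magnitude = √(ΔE² + ΔN²) = √(71.78² + 570.44²) = 574.94 m.

574.9 m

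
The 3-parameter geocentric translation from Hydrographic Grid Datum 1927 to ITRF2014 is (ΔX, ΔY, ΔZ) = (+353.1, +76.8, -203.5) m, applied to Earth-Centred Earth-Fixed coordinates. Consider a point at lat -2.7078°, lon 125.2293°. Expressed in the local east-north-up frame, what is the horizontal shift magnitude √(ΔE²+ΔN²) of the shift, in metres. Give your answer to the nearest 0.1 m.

393.4 m

The local east axis at (φ, λ) is (−sin λ, cos λ, 0), so ΔE = −sin(125.2293°)·353.1 + cos(125.2293°)·76.8 = -332.73 m.
The local north axis is (−sin φ cos λ, −sin φ sin λ, cos φ), giving ΔN = -9.623 + 2.964 − 203.273 = -209.93 m.
Horizontal magnitude = √(ΔE² + ΔN²) = √((-332.73)² + (-209.93)²) = 393.42 m.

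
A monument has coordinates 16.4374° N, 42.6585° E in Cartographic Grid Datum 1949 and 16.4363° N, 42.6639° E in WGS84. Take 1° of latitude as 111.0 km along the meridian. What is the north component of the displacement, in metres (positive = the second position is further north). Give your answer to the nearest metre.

Δφ = 16.4363° − 16.4374° = -0.0011°; Δλ = 42.6639° − 42.6585° = +0.0054°.
ΔN = Δφ × 111000 = -122.1 m; ΔE = Δλ × 111000 × cos(16.4374°) = +0.0054 × 111000 × 0.959129 = 574.9 m.

ΔN = -122 m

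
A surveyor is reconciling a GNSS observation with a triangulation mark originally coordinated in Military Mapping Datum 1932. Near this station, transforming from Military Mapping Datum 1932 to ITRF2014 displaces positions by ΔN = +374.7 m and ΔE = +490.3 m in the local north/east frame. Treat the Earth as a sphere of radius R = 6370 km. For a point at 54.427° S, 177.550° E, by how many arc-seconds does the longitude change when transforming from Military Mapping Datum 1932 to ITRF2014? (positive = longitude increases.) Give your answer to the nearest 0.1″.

At latitude -54.427°, cos φ = 0.581740.
One radian of longitude at latitude φ spans R cos φ, so Δλ = ΔE / (R cos φ) = 490.3 / (6370000 × 0.581740) = 1.3231e-04 rad = 27.291″.

Δλ = 27.3″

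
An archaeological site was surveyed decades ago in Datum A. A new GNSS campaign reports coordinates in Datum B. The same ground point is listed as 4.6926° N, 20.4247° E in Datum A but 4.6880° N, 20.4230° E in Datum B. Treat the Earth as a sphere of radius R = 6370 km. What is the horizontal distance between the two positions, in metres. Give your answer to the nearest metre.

Δφ = 4.6880° − 4.6926° = -0.0046°; Δλ = 20.4230° − 20.4247° = -0.0017°.
1° along a meridian = πR/180 = 111177 m.
ΔN = Δφ × 111177 = -511.4 m; ΔE = Δλ × 111177 × cos(4.6926°) = -0.0017 × 111177 × 0.996648 = -188.4 m.
Distance = √(ΔE² + ΔN²) = √((-188.4)² + (-511.4)²) = 545.0 m.

545 m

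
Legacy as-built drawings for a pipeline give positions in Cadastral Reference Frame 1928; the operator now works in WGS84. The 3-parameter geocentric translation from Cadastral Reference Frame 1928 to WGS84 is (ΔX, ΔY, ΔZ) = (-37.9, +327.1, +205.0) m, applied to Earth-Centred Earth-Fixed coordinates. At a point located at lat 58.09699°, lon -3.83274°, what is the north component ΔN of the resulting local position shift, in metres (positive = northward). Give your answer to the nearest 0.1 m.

The local north axis is (−sin φ cos λ, −sin φ sin λ, cos φ), giving ΔN = 32.103 + 18.562 + 108.339 = 159.00 m.

ΔN = 159.0 m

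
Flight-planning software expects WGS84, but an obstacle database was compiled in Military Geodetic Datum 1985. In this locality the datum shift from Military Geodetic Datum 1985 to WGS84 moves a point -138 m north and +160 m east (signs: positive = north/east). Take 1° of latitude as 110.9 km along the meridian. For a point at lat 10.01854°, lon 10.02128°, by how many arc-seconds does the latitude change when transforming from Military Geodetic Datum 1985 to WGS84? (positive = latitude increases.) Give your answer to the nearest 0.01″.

1° of latitude = 110.9 km, so Δφ = -138.0 / 110900 = -0.0012444° = -4.480″.

Δφ = -4.48″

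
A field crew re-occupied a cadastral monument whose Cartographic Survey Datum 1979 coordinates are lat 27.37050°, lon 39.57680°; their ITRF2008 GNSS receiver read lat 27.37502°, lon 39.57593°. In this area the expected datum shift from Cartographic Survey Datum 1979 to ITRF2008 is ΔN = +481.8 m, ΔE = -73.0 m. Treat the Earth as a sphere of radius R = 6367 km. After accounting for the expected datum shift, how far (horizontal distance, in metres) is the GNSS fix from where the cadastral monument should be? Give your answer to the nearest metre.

Observed coordinate differences: Δφ = +0.00452°, Δλ = -0.00087°.
Converting to metres (1° lat = 111125 m, cos φ = 0.888052): observed ΔN = 502.3 m, observed ΔE = -85.9 m.
Subtracting the expected shift leaves a residual of 502.3 − (481.8) = 20.5 m north and -85.9 − (-73.0) = -12.9 m east.
Residual distance = √(20.5² + (-12.9)²) = 24.2 m.

24 m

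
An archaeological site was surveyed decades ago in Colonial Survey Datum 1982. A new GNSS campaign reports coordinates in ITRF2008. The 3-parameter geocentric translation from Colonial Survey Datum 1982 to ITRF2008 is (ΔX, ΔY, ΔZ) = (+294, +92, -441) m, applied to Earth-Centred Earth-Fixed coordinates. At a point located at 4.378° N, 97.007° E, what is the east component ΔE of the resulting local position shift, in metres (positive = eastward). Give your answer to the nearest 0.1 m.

ΔE = -303.0 m

The local east axis at (φ, λ) is (−sin λ, cos λ, 0), so ΔE = −sin(97.007°)·294 + cos(97.007°)·92 = -303.03 m.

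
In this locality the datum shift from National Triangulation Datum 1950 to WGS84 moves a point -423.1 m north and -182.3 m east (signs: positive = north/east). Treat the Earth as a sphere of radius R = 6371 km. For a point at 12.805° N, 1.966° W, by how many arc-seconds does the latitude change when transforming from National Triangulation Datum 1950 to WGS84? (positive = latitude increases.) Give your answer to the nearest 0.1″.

Δφ = -13.7″

On a sphere of radius R, 1 rad of latitude = R, so Δφ = ΔN / R = -423.1 / 6371000 = -6.6410e-05 rad = -13.698″.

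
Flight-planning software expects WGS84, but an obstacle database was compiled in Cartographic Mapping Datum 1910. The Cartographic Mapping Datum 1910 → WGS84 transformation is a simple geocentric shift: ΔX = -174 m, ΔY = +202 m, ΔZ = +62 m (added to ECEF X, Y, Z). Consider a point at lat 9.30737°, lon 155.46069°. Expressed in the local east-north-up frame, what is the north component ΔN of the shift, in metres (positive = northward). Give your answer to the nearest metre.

At φ = 9.30737°, λ = 155.46069°: sin φ = 0.161731, cos φ = 0.986835, sin λ = 0.415317, cos λ = -0.909677.
ΔN = −sin φ cos λ·ΔX − sin φ sin λ·ΔY + cos φ·ΔZ = −(0.161731)(-0.909677)(-174) − (0.161731)(0.415317)(202) + (0.986835)(62) = 22.02 m.

ΔN = 22 m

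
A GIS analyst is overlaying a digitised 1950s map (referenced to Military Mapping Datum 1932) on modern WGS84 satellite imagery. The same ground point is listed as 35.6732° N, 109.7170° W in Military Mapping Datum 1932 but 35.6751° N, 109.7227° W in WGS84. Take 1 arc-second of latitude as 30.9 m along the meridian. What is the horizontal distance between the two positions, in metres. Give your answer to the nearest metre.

Δφ = 35.6751° − 35.6732° = +0.0019°; Δλ = -109.7227° − -109.7170° = -0.0057°.
1° of latitude = 3600 × 30.90 = 111240 m.
ΔN = Δφ × 111240 = 211.4 m; ΔE = Δλ × 111240 × cos(35.6732°) = -0.0057 × 111240 × 0.812356 = -515.1 m.
Distance = √(ΔE² + ΔN²) = √((-515.1)² + 211.4²) = 556.8 m.

557 m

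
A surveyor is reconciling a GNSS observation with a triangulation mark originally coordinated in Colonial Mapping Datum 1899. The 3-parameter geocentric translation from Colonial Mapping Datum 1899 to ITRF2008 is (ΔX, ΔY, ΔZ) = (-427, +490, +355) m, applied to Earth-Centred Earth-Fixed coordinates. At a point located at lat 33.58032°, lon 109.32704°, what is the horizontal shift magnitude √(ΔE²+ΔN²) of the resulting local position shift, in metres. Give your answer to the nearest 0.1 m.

The local east axis at (φ, λ) is (−sin λ, cos λ, 0), so ΔE = −sin(109.32704°)·(-427) + cos(109.32704°)·490 = 240.77 m.
The local north axis is (−sin φ cos λ, −sin φ sin λ, cos φ), giving ΔN = -78.165 − 255.748 + 295.755 = -38.16 m.
Horizontal magnitude = √(ΔE² + ΔN²) = √(240.77² + (-38.16)²) = 243.77 m.

243.8 m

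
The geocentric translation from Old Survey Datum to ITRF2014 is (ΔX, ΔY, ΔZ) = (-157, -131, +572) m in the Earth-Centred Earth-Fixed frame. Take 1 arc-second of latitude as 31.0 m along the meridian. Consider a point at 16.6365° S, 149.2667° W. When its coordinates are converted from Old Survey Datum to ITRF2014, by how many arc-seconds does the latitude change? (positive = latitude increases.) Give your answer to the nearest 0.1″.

sin φ = -0.286299, cos φ = 0.958140, sin λ = -0.511043, cos λ = -0.859555.
North component: ΔN = −sin φ cos λ·ΔX − sin φ sin λ·ΔY + cos φ·ΔZ = −(-0.286299)(-0.859555)(-157) − (-0.286299)(-0.511043)(-131) + (0.958140)(572) = 605.86 m.
1° of latitude spans 3600 × 31.00 = 111600 m, so Δφ = 605.86 / 111600 × 3600 = 19.544″.

Δφ = 19.5″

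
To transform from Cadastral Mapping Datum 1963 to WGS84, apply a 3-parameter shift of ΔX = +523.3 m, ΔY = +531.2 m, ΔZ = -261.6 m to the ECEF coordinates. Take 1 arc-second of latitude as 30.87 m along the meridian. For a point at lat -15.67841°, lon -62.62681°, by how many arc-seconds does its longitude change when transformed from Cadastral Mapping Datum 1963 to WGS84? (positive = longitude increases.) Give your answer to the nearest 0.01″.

Δλ = 23.85″

sin φ = -0.270238, cos φ = 0.962794, sin λ = -0.888031, cos λ = 0.459784.
East component: ΔE = −sin λ·ΔX + cos λ·ΔY = −(-0.888031)(523.3) + (0.459784)(531.2) = 708.94 m.
1° of latitude spans 3600 × 30.87 = 111132 m; at latitude φ, 1° of longitude spans that × cos φ = 106997.2 m, so Δλ = 708.94 / 106997.2 × 3600 = 23.853″.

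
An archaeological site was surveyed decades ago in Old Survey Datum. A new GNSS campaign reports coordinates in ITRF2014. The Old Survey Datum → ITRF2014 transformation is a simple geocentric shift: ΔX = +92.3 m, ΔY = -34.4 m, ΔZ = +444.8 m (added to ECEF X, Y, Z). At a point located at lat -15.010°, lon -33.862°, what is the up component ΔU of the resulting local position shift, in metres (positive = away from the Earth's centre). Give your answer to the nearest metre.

ΔU = -23 m

At φ = -15.010°, λ = -33.862°: sin φ = -0.258988, cos φ = 0.965881, sin λ = -0.557195, cos λ = 0.830382.
ΔU = cos φ cos λ·ΔX + cos φ sin λ·ΔY + sin φ·ΔZ = (0.965881)(0.830382)(92.3) + (0.965881)(-0.557195)(-34.4) + (-0.258988)(444.8) = -22.65 m.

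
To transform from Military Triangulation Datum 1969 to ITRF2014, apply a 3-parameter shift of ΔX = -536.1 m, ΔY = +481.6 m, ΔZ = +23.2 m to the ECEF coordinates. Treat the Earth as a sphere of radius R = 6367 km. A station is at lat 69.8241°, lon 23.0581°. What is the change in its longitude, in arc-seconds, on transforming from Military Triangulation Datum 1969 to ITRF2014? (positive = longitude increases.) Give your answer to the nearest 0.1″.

sin φ = 0.938638, cos φ = 0.344903, sin λ = 0.391664, cos λ = 0.920108.
East component: ΔE = −sin λ·ΔX + cos λ·ΔY = −(0.391664)(-536.1) + (0.920108)(481.6) = 653.10 m.
1° of latitude spans πR/180 = 111125 m; at latitude φ, 1° of longitude spans that × cos φ = 38327.4 m, so Δλ = 653.10 / 38327.4 × 3600 = 61.344″.

Δλ = 61.3″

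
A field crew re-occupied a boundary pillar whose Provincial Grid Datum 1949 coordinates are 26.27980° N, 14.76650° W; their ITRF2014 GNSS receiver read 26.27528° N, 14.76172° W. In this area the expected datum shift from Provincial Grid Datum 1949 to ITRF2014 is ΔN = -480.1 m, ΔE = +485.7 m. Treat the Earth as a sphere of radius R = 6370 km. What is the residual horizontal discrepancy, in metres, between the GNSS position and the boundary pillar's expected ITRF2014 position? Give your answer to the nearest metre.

24 m

Observed coordinate differences: Δφ = -0.00452°, Δλ = +0.00478°.
Converting to metres (1° lat = 111177 m, cos φ = 0.896643): observed ΔN = -502.5 m, observed ΔE = 476.5 m.
Subtracting the expected shift leaves a residual of -502.5 − (-480.1) = -22.4 m north and 476.5 − (485.7) = -9.2 m east.
Residual distance = √((-22.4)² + (-9.2)²) = 24.2 m.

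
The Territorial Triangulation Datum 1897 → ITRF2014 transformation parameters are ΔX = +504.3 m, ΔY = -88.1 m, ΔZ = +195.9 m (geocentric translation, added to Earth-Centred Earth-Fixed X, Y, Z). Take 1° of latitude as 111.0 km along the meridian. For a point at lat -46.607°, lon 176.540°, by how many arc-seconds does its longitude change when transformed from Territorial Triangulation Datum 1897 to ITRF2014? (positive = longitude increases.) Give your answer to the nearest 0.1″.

Δλ = 2.7″

sin φ = -0.726659, cos φ = 0.686999, sin λ = 0.060352, cos λ = -0.998177.
East component: ΔE = −sin λ·ΔX + cos λ·ΔY = −(0.060352)(504.3) + (-0.998177)(-88.1) = 57.50 m.
1° of latitude spans 111000 m; at latitude φ, 1° of longitude spans that × cos φ = 76256.9 m, so Δλ = 57.50 / 76256.9 × 3600 = 2.715″.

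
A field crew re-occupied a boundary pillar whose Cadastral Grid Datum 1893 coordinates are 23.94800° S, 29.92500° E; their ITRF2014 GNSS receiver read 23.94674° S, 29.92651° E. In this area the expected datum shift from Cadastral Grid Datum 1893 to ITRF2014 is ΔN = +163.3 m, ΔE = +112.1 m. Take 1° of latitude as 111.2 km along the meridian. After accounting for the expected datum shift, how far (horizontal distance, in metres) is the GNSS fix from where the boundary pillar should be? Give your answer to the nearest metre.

47 m

Observed coordinate differences: Δφ = +0.00126°, Δλ = +0.00151°.
Converting to metres (1° lat = 111200 m, cos φ = 0.913914): observed ΔN = 140.1 m, observed ΔE = 153.5 m.
Subtracting the expected shift leaves a residual of 140.1 − (163.3) = -23.2 m north and 153.5 − (112.1) = 41.4 m east.
Residual distance = √((-23.2)² + 41.4²) = 47.4 m.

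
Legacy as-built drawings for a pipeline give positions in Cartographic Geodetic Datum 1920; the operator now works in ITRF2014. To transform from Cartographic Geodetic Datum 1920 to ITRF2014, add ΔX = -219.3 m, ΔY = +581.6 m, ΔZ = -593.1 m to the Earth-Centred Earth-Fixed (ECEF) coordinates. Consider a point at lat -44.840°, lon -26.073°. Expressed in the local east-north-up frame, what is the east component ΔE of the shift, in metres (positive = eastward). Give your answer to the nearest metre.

ΔE = 426 m

At φ = -44.840°, λ = -26.073°: sin φ = -0.705129, cos φ = 0.709079, sin λ = -0.439516, cos λ = 0.898235.
ΔE = −sin λ·ΔX + cos λ·ΔY = −(-0.439516)·(-219.3) + (0.898235)·(581.6) = 426.03 m.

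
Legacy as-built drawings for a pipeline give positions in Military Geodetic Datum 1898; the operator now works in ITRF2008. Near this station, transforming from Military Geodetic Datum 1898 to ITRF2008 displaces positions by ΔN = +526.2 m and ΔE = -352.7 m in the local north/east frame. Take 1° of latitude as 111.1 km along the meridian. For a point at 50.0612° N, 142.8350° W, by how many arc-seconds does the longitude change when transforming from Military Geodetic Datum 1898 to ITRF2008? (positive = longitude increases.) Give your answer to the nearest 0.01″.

Δλ = -17.80″

At latitude 50.0612°, cos φ = 0.641969.
1° of longitude at this latitude = 111.1 × cos φ = 71.32 km, so Δλ = -352.7 / 71322.8 = -0.0049451° = -17.802″.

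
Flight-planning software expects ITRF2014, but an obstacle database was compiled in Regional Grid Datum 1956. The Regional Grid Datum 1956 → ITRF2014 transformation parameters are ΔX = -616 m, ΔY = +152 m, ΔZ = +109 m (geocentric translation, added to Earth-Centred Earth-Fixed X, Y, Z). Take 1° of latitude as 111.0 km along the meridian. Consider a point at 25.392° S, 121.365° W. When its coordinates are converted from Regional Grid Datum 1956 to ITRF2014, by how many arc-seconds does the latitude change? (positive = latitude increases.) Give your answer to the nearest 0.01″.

Δφ = 5.85″

sin φ = -0.428809, cos φ = 0.903395, sin λ = -0.853869, cos λ = -0.520488.
North component: ΔN = −sin φ cos λ·ΔX − sin φ sin λ·ΔY + cos φ·ΔZ = −(-0.428809)(-0.520488)(-616) − (-0.428809)(-0.853869)(152) + (0.903395)(109) = 180.30 m.
1° of latitude spans 111000 m, so Δφ = 180.30 / 111000 × 3600 = 5.848″.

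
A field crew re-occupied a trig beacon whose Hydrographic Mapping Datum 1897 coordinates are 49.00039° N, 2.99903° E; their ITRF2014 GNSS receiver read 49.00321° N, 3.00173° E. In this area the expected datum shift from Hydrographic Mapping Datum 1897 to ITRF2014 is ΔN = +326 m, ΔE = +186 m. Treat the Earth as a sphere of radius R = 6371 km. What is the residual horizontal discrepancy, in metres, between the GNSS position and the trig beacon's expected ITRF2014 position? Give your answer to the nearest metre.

Observed coordinate differences: Δφ = +0.00282°, Δλ = +0.00270°.
Converting to metres (1° lat = 111195 m, cos φ = 0.656054): observed ΔN = 313.6 m, observed ΔE = 197.0 m.
Subtracting the expected shift leaves a residual of 313.6 − (326) = -12.4 m north and 197.0 − (186) = 11.0 m east.
Residual distance = √((-12.4)² + 11.0²) = 16.6 m.

17 m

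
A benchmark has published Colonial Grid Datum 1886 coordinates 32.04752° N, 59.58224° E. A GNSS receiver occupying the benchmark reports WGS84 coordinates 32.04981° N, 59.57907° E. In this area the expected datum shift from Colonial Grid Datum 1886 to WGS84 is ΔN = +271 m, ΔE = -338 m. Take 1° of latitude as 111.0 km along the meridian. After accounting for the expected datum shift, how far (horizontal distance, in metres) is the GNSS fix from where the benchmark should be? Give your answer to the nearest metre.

Observed coordinate differences: Δφ = +0.00229°, Δλ = -0.00317°.
Converting to metres (1° lat = 111000 m, cos φ = 0.847608): observed ΔN = 254.2 m, observed ΔE = -298.2 m.
Subtracting the expected shift leaves a residual of 254.2 − (271) = -16.8 m north and -298.2 − (-338) = 39.8 m east.
Residual distance = √((-16.8)² + 39.8²) = 43.2 m.

43 m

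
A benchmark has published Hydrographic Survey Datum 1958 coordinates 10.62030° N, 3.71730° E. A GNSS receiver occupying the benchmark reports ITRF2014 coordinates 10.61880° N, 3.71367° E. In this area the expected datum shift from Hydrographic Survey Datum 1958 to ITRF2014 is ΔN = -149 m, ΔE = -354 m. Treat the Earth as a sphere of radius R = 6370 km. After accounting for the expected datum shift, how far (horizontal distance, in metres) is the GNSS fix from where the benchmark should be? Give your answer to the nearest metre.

Observed coordinate differences: Δφ = -0.00150°, Δλ = -0.00363°.
Converting to metres (1° lat = 111177 m, cos φ = 0.982870): observed ΔN = -166.8 m, observed ΔE = -396.7 m.
Subtracting the expected shift leaves a residual of -166.8 − (-149) = -17.8 m north and -396.7 − (-354) = -42.7 m east.
Residual distance = √((-17.8)² + (-42.7)²) = 46.2 m.

46 m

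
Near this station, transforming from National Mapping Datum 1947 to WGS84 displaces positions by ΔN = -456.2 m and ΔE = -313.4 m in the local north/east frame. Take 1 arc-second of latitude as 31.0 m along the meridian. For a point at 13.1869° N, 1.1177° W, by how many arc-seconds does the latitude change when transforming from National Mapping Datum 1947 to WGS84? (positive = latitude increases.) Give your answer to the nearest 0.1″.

Δφ = -14.7″

1″ of latitude = 31.00 m, so Δφ = -456.2 / 31.00 = -14.716″.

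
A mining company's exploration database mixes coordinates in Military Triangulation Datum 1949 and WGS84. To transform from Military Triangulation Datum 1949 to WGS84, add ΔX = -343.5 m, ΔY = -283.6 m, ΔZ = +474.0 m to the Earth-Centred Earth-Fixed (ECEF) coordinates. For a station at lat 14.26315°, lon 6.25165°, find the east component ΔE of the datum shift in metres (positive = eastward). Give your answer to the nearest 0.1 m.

ΔE = -244.5 m

The local east axis at (φ, λ) is (−sin λ, cos λ, 0), so ΔE = −sin(6.25165°)·(-343.5) + cos(6.25165°)·(-283.6) = -244.51 m.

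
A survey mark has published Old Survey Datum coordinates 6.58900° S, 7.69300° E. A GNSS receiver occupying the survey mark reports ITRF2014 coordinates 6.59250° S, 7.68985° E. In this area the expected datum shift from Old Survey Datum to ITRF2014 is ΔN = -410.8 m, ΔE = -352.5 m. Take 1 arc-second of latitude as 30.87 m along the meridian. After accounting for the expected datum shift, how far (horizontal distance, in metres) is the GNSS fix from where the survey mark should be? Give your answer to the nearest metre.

Observed coordinate differences: Δφ = -0.00350°, Δλ = -0.00315°.
Converting to metres (1° lat = 111132 m, cos φ = 0.993395): observed ΔN = -389.0 m, observed ΔE = -347.8 m.
Subtracting the expected shift leaves a residual of -389.0 − (-410.8) = 21.8 m north and -347.8 − (-352.5) = 4.7 m east.
Residual distance = √(21.8² + 4.7²) = 22.3 m.

22 m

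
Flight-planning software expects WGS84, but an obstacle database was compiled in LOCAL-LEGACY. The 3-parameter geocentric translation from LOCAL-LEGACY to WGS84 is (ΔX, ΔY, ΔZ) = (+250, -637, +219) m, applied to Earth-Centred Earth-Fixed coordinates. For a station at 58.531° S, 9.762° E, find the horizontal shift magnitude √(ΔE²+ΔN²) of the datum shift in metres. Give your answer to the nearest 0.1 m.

At φ = -58.531°, λ = 9.762°: sin φ = -0.852923, cos φ = 0.522037, sin λ = 0.169556, cos λ = 0.985521.
ΔE = −sin λ·ΔX + cos λ·ΔY = −(0.169556)·(250) + (0.985521)·(-637) = -670.17 m.
ΔN = −sin φ cos λ·ΔX − sin φ sin λ·ΔY + cos φ·ΔZ = −(-0.852923)(0.985521)(250) − (-0.852923)(0.169556)(-637) + (0.522037)(219) = 232.35 m.
Horizontal magnitude = √(ΔE² + ΔN²) = √((-670.17)² + 232.35²) = 709.30 m.

709.3 m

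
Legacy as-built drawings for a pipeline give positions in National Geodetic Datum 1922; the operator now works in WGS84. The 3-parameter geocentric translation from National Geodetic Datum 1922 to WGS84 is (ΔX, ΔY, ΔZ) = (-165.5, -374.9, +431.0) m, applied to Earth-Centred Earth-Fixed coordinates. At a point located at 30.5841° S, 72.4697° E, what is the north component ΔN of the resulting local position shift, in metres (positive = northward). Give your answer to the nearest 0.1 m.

The local north axis is (−sin φ cos λ, −sin φ sin λ, cos φ), giving ΔN = -25.364 − 181.891 + 371.041 = 163.79 m.

ΔN = 163.8 m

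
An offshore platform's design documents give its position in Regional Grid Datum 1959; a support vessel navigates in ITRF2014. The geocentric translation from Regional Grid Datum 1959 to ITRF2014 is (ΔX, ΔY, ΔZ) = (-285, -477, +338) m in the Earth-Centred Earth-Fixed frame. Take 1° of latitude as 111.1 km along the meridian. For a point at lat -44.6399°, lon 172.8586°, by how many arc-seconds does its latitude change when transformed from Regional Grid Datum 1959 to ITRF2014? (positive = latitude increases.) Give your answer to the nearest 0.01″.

sin φ = -0.702649, cos φ = 0.711537, sin λ = 0.124318, cos λ = -0.992242.
North component: ΔN = −sin φ cos λ·ΔX − sin φ sin λ·ΔY + cos φ·ΔZ = −(-0.702649)(-0.992242)(-285) − (-0.702649)(0.124318)(-477) + (0.711537)(338) = 397.53 m.
1° of latitude spans 111100 m, so Δφ = 397.53 / 111100 × 3600 = 12.881″.

Δφ = 12.88″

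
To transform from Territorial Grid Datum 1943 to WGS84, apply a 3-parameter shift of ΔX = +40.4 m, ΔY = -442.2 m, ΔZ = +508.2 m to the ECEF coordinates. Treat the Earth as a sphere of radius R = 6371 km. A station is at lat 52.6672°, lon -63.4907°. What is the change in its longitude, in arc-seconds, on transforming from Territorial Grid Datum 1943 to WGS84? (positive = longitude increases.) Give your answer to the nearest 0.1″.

Δλ = -8.6″

sin φ = 0.795126, cos φ = 0.606444, sin λ = -0.894862, cos λ = 0.446343.
East component: ΔE = −sin λ·ΔX + cos λ·ΔY = −(-0.894862)(40.4) + (0.446343)(-442.2) = -161.22 m.
1° of latitude spans πR/180 = 111195 m; at latitude φ, 1° of longitude spans that × cos φ = 67433.5 m, so Δλ = -161.22 / 67433.5 × 3600 = -8.607″.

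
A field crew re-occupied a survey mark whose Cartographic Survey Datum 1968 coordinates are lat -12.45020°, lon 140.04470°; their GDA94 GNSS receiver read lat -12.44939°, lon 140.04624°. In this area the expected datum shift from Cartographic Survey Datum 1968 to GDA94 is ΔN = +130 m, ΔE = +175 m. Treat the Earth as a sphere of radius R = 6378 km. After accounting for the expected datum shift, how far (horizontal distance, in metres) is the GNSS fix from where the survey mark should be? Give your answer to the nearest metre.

41 m

Observed coordinate differences: Δφ = +0.00081°, Δλ = +0.00154°.
Converting to metres (1° lat = 111317 m, cos φ = 0.976484): observed ΔN = 90.2 m, observed ΔE = 167.4 m.
Subtracting the expected shift leaves a residual of 90.2 − (130) = -39.8 m north and 167.4 − (175) = -7.6 m east.
Residual distance = √((-39.8)² + (-7.6)²) = 40.6 m.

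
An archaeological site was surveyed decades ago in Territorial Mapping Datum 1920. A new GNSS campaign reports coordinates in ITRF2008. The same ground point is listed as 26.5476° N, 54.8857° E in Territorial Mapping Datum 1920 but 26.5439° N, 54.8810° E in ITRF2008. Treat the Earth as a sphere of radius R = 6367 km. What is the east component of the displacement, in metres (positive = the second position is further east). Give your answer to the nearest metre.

Δφ = 26.5439° − 26.5476° = -0.0037°; Δλ = 54.8810° − 54.8857° = -0.0047°.
1° along a meridian = πR/180 = 111125 m.
ΔN = Δφ × 111125 = -411.2 m; ΔE = Δλ × 111125 × cos(26.5476°) = -0.0047 × 111125 × 0.894563 = -467.2 m.

ΔE = -467 m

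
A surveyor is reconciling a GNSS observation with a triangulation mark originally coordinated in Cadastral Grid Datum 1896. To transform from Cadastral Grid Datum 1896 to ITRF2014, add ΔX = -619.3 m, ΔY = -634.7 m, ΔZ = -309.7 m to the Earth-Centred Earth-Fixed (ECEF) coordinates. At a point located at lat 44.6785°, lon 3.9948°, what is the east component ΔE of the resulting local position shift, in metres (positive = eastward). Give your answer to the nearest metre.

The local east axis at (φ, λ) is (−sin λ, cos λ, 0), so ΔE = −sin(3.9948°)·(-619.3) + cos(3.9948°)·(-634.7) = -590.01 m.

ΔE = -590 m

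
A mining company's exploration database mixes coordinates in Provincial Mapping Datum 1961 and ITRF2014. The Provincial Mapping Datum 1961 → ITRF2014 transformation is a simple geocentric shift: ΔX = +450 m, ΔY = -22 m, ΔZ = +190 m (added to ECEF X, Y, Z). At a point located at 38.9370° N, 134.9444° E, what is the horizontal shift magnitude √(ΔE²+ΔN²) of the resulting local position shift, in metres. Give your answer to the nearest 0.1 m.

468.5 m

The local east axis at (φ, λ) is (−sin λ, cos λ, 0), so ΔE = −sin(134.9444°)·450 + cos(134.9444°)·(-22) = -302.97 m.
The local north axis is (−sin φ cos λ, −sin φ sin λ, cos φ), giving ΔN = 199.782 + 9.786 + 147.789 = 357.36 m.
Horizontal magnitude = √(ΔE² + ΔN²) = √((-302.97)² + 357.36²) = 468.50 m.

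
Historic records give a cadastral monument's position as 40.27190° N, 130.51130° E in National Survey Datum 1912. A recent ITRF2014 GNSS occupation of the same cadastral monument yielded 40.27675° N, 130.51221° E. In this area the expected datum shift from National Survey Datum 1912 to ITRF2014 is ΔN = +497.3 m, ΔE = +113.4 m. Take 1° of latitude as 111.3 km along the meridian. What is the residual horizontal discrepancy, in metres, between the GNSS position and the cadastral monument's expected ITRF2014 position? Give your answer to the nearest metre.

56 m

Observed coordinate differences: Δφ = +0.00485°, Δλ = +0.00091°.
Converting to metres (1° lat = 111300 m, cos φ = 0.762985): observed ΔN = 539.8 m, observed ΔE = 77.3 m.
Subtracting the expected shift leaves a residual of 539.8 − (497.3) = 42.5 m north and 77.3 − (113.4) = -36.1 m east.
Residual distance = √(42.5² + (-36.1)²) = 55.8 m.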